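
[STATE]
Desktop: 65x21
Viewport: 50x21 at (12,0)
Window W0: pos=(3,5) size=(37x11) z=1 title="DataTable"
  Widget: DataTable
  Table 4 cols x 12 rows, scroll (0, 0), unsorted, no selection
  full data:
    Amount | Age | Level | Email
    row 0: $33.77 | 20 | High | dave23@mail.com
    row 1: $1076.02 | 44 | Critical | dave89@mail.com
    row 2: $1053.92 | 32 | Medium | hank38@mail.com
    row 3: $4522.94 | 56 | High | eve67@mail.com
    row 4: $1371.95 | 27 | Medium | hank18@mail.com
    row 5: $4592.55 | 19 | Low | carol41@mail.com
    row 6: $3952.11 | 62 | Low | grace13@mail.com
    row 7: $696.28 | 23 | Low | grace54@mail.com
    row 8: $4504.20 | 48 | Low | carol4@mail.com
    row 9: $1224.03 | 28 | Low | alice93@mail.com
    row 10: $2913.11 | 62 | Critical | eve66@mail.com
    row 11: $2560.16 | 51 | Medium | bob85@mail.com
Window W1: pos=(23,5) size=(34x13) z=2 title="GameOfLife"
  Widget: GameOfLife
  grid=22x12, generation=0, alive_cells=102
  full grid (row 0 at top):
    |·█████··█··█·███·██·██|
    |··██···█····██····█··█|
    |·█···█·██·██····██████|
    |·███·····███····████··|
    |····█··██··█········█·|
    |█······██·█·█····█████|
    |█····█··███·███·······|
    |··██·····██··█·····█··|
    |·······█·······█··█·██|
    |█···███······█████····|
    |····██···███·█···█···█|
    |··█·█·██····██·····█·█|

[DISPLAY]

                                                  
                                                  
                                                  
                                                  
                                                  
━━━━━━━━━━━┏━━━━━━━━━━━━━━━━━━━━━━━━━━━━━━━━┓     
le         ┃ GameOfLife                     ┃     
───────────┠────────────────────────────────┨     
│Age│Level ┃Gen: 0                          ┃     
┼───┼──────┃·█···█·██·██····██████          ┃     
│20 │High  ┃·███·····███····████··          ┃     
│44 │Critic┃····█··██··█········█·          ┃     
│32 │Medium┃█······██·█·█····█████          ┃     
│56 │High  ┃█····█··███·███·······          ┃     
│27 │Medium┃··██·····██··█·····█··          ┃     
━━━━━━━━━━━┃·······█·······█··█·██          ┃     
           ┃█···███······█████····          ┃     
           ┗━━━━━━━━━━━━━━━━━━━━━━━━━━━━━━━━┛     
                                                  
                                                  
                                                  


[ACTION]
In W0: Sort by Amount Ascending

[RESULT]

                                                  
                                                  
                                                  
                                                  
                                                  
━━━━━━━━━━━┏━━━━━━━━━━━━━━━━━━━━━━━━━━━━━━━━┓     
le         ┃ GameOfLife                     ┃     
───────────┠────────────────────────────────┨     
│Age│Level ┃Gen: 0                          ┃     
┼───┼──────┃·█···█·██·██····██████          ┃     
│20 │High  ┃·███·····███····████··          ┃     
│23 │Low   ┃····█··██··█········█·          ┃     
│32 │Medium┃█······██·█·█····█████          ┃     
│44 │Critic┃█····█··███·███·······          ┃     
│28 │Low   ┃··██·····██··█·····█··          ┃     
━━━━━━━━━━━┃·······█·······█··█·██          ┃     
           ┃█···███······█████····          ┃     
           ┗━━━━━━━━━━━━━━━━━━━━━━━━━━━━━━━━┛     
                                                  
                                                  
                                                  


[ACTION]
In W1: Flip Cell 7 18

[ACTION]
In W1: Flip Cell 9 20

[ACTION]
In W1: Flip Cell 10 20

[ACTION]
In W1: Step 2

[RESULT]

                                                  
                                                  
                                                  
                                                  
                                                  
━━━━━━━━━━━┏━━━━━━━━━━━━━━━━━━━━━━━━━━━━━━━━┓     
le         ┃ GameOfLife                     ┃     
───────────┠────────────────────────────────┨     
│Age│Level ┃Gen: 2                          ┃     
┼───┼──────┃·█··█···██·····██·····          ┃     
│20 │High  ┃█···█·█·█······███··██          ┃     
│23 │Low   ┃·█··████····██···█·█·█          ┃     
│32 │Medium┃·█····██····█····█████          ┃     
│44 │Critic┃··········█······█···█          ┃     
│28 │Low   ┃····███····█·····██·██          ┃     
━━━━━━━━━━━┃···██·█···█·····█···██          ┃     
           ┃···██·██··█·██·█·····█          ┃     
           ┗━━━━━━━━━━━━━━━━━━━━━━━━━━━━━━━━┛     
                                                  
                                                  
                                                  


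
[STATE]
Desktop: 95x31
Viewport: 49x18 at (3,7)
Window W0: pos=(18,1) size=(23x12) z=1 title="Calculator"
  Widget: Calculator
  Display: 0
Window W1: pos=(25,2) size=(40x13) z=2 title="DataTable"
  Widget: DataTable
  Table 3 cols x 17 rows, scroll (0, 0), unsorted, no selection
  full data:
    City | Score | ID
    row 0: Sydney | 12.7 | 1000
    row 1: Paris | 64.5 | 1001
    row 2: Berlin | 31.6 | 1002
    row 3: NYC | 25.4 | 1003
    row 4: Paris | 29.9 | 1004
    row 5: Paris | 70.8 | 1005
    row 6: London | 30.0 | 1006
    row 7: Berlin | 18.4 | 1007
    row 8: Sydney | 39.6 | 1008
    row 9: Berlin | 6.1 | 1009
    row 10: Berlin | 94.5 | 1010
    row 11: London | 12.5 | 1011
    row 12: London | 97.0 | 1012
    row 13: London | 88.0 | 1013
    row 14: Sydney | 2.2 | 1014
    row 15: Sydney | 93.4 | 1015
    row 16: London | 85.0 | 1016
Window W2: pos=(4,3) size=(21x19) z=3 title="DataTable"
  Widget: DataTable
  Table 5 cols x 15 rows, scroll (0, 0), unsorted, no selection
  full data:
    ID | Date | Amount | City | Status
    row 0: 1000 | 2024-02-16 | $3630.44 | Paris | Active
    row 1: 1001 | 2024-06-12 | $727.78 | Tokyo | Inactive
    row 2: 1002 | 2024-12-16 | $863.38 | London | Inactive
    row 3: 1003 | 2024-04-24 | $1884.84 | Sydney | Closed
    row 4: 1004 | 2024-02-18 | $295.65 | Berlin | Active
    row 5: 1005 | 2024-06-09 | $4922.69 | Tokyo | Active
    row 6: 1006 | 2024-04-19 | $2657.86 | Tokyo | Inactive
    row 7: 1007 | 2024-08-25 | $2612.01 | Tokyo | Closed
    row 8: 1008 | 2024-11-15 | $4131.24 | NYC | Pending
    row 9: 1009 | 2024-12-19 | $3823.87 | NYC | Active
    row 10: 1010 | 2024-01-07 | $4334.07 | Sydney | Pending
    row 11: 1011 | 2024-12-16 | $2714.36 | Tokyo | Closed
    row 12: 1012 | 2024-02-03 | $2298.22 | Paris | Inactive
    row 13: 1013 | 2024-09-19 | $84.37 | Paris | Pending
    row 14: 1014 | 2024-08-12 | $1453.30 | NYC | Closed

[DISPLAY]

 ┃────┼──────────┼───┃┃Sydney│12.7 │1000         
 ┃1000│2024-02-16│$36┃┃Paris │64.5 │1001         
 ┃1001│2024-06-12│$72┃┃Berlin│31.6 │1002         
 ┃1002│2024-12-16│$86┃┃NYC   │25.4 │1003         
 ┃1003│2024-04-24│$18┃┃Paris │29.9 │1004         
 ┃1004│2024-02-18│$29┃┃Paris │70.8 │1005         
 ┃1005│2024-06-09│$49┃┃London│30.0 │1006         
 ┃1006│2024-04-19│$26┃┗━━━━━━━━━━━━━━━━━━━━━━━━━━
 ┃1007│2024-08-25│$26┃                           
 ┃1008│2024-11-15│$41┃                           
 ┃1009│2024-12-19│$38┃                           
 ┃1010│2024-01-07│$43┃                           
 ┃1011│2024-12-16│$27┃                           
 ┃1012│2024-02-03│$22┃                           
 ┗━━━━━━━━━━━━━━━━━━━┛                           
                                                 
                                                 
                                                 


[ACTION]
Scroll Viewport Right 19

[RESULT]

──┃┃Sydney│12.7 │1000                     ┃      
36┃┃Paris │64.5 │1001                     ┃      
72┃┃Berlin│31.6 │1002                     ┃      
86┃┃NYC   │25.4 │1003                     ┃      
18┃┃Paris │29.9 │1004                     ┃      
29┃┃Paris │70.8 │1005                     ┃      
49┃┃London│30.0 │1006                     ┃      
26┃┗━━━━━━━━━━━━━━━━━━━━━━━━━━━━━━━━━━━━━━┛      
26┃                                              
41┃                                              
38┃                                              
43┃                                              
27┃                                              
22┃                                              
━━┛                                              
                                                 
                                                 
                                                 


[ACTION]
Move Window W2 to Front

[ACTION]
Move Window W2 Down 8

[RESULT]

─┼─┃Sydney│12.7 │1000                     ┃      
 │ ┃Paris │64.5 │1001                     ┃      
─┼─┃Berlin│31.6 │1002                     ┃      
 │ ┃NYC   │25.4 │1003                     ┃      
━━┓┃Paris │29.9 │1004                     ┃      
  ┃┃Paris │70.8 │1005                     ┃      
──┨┃London│30.0 │1006                     ┃      
mo┃┗━━━━━━━━━━━━━━━━━━━━━━━━━━━━━━━━━━━━━━┛      
──┃                                              
36┃                                              
72┃                                              
86┃                                              
18┃                                              
29┃                                              
49┃                                              
26┃                                              
26┃                                              
41┃                                              


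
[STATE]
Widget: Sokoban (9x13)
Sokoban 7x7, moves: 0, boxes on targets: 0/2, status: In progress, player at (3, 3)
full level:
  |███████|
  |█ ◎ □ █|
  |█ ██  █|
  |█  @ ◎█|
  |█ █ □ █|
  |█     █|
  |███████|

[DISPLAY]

███████  
█ ◎ □ █  
█ ██  █  
█  @ ◎█  
█ █ □ █  
█     █  
███████  
Moves: 0 
         
         
         
         
         


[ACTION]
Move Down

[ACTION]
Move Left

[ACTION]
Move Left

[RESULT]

███████  
█ ◎ □ █  
█ ██  █  
█    ◎█  
█ █@□ █  
█     █  
███████  
Moves: 1 
         
         
         
         
         


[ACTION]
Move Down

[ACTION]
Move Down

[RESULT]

███████  
█ ◎ □ █  
█ ██  █  
█    ◎█  
█ █ □ █  
█  @  █  
███████  
Moves: 2 
         
         
         
         
         


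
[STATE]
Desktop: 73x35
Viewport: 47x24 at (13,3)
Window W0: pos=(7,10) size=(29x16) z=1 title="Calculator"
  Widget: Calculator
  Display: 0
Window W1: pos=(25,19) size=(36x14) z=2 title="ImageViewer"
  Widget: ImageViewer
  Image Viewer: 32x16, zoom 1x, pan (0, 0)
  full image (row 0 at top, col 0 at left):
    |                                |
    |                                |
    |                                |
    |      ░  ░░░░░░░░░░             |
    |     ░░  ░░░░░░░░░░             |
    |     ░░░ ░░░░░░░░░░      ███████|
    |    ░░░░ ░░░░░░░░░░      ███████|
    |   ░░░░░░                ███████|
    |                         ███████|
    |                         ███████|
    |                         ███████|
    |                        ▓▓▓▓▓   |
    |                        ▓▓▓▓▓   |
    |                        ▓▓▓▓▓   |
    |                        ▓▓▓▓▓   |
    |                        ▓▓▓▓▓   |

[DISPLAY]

                                               
                                               
                                               
                                               
                                               
                                               
                                               
━━━━━━━━━━━━━━━━━━━━━━┓                        
ulator                ┃                        
──────────────────────┨                        
                     0┃                        
───┬───┬───┐          ┃                        
 8 │ 9 │ ÷ │          ┃                        
───┼───┼───┤          ┃                        
 5 │ 6 │ × │          ┃                        
───┼───┼───┤          ┃                        
 2 │ 3 │ - │┏━━━━━━━━━━━━━━━━━━━━━━━━━━━━━━━━━━
───┼───┼───┤┃ ImageViewer                      
 . │ = │ + │┠──────────────────────────────────
───┼───┼───┤┃                                  
 MC│ MR│ M+│┃                                  
───┴───┴───┘┃                                  
━━━━━━━━━━━━┃      ░  ░░░░░░░░░░               
            ┃     ░░  ░░░░░░░░░░               


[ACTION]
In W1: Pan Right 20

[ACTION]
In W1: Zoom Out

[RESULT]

                                               
                                               
                                               
                                               
                                               
                                               
                                               
━━━━━━━━━━━━━━━━━━━━━━┓                        
ulator                ┃                        
──────────────────────┨                        
                     0┃                        
───┬───┬───┐          ┃                        
 8 │ 9 │ ÷ │          ┃                        
───┼───┼───┤          ┃                        
 5 │ 6 │ × │          ┃                        
───┼───┼───┤          ┃                        
 2 │ 3 │ - │┏━━━━━━━━━━━━━━━━━━━━━━━━━━━━━━━━━━
───┼───┼───┤┃ ImageViewer                      
 . │ = │ + │┠──────────────────────────────────
───┼───┼───┤┃                                  
 MC│ MR│ M+│┃                                  
───┴───┴───┘┃                                  
━━━━━━━━━━━━┃                                  
            ┃                                  


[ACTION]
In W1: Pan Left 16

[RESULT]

                                               
                                               
                                               
                                               
                                               
                                               
                                               
━━━━━━━━━━━━━━━━━━━━━━┓                        
ulator                ┃                        
──────────────────────┨                        
                     0┃                        
───┬───┬───┐          ┃                        
 8 │ 9 │ ÷ │          ┃                        
───┼───┼───┤          ┃                        
 5 │ 6 │ × │          ┃                        
───┼───┼───┤          ┃                        
 2 │ 3 │ - │┏━━━━━━━━━━━━━━━━━━━━━━━━━━━━━━━━━━
───┼───┼───┤┃ ImageViewer                      
 . │ = │ + │┠──────────────────────────────────
───┼───┼───┤┃                                  
 MC│ MR│ M+│┃                                  
───┴───┴───┘┃                                  
━━━━━━━━━━━━┃  ░  ░░░░░░░░░░                   
            ┃ ░░  ░░░░░░░░░░                   


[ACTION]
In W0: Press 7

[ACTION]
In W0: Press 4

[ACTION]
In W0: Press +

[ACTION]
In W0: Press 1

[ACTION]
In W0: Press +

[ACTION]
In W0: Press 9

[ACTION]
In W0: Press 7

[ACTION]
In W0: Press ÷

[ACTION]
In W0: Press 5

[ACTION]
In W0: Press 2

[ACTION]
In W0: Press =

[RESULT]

                                               
                                               
                                               
                                               
                                               
                                               
                                               
━━━━━━━━━━━━━━━━━━━━━━┓                        
ulator                ┃                        
──────────────────────┨                        
           3.307692308┃                        
───┬───┬───┐          ┃                        
 8 │ 9 │ ÷ │          ┃                        
───┼───┼───┤          ┃                        
 5 │ 6 │ × │          ┃                        
───┼───┼───┤          ┃                        
 2 │ 3 │ - │┏━━━━━━━━━━━━━━━━━━━━━━━━━━━━━━━━━━
───┼───┼───┤┃ ImageViewer                      
 . │ = │ + │┠──────────────────────────────────
───┼───┼───┤┃                                  
 MC│ MR│ M+│┃                                  
───┴───┴───┘┃                                  
━━━━━━━━━━━━┃  ░  ░░░░░░░░░░                   
            ┃ ░░  ░░░░░░░░░░                   


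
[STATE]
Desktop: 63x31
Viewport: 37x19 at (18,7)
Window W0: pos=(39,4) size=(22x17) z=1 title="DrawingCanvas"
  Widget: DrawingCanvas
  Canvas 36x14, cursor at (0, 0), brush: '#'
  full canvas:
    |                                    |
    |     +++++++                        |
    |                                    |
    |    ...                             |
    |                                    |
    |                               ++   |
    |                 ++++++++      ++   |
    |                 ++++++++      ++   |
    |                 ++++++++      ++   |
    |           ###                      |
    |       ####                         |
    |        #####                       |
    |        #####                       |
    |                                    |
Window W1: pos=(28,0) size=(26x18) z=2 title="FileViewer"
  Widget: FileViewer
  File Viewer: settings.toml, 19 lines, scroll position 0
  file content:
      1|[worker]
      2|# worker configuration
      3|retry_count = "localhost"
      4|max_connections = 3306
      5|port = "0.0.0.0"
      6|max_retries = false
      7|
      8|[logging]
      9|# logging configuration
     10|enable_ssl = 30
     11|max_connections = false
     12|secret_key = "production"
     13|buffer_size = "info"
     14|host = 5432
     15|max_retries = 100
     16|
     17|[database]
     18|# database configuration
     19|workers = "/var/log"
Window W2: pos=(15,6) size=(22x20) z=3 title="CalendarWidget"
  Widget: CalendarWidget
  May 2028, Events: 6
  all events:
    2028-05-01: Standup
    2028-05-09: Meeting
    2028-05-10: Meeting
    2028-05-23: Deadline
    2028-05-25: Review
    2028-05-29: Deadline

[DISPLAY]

alendarWidget     ┃0.0.0.0"       ░┃ 
──────────────────┨ies = false    ░┃ 
    May 2028      ┃               ░┃ 
 Tu We Th Fr Sa Su┃]              ░┃ 
*  2  3  4  5  6  ┃g configuration░┃ 
  9* 10* 11 12 13 ┃sl = 30        ░┃ 
 16 17 18 19 20 21┃ections = false░┃ 
 23* 24 25* 26 27 ┃ey = "productio░┃ 
* 30 31           ┃ize = "info"   ░┃ 
                  ┃432            ▼┃ 
                  ┃━━━━━━━━━━━━━━━━┛ 
                  ┃  ┃        #####  
                  ┃  ┃        #####  
                  ┃  ┗━━━━━━━━━━━━━━━
                  ┃                  
                  ┃                  
                  ┃                  
                  ┃                  
━━━━━━━━━━━━━━━━━━┛                  


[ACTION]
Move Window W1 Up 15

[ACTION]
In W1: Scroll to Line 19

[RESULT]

alendarWidget     ┃sl = 30        ░┃ 
──────────────────┨ections = false░┃ 
    May 2028      ┃ey = "productio░┃ 
 Tu We Th Fr Sa Su┃ize = "info"   ░┃ 
*  2  3  4  5  6  ┃432            ░┃ 
  9* 10* 11 12 13 ┃ies = 100      ░┃ 
 16 17 18 19 20 21┃               ░┃ 
 23* 24 25* 26 27 ┃e]             ░┃ 
* 30 31           ┃se configuratio█┃ 
                  ┃= "/var/log"   ▼┃ 
                  ┃━━━━━━━━━━━━━━━━┛ 
                  ┃  ┃        #####  
                  ┃  ┃        #####  
                  ┃  ┗━━━━━━━━━━━━━━━
                  ┃                  
                  ┃                  
                  ┃                  
                  ┃                  
━━━━━━━━━━━━━━━━━━┛                  


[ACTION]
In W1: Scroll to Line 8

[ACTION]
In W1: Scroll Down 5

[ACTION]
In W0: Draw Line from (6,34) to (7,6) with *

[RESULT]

alendarWidget     ┃sl = 30        ░┃ 
──────────────────┨ections = false░┃ 
    May 2028      ┃ey = "productio░┃ 
 Tu We Th Fr Sa Su┃ize = "info"   ░┃ 
*  2  3  4  5  6  ┃432            ░┃ 
  9* 10* 11 12 13 ┃ies = 100      ░┃ 
 16 17 18 19 20 21┃               ░┃ 
 23* 24 25* 26 27 ┃e]             ░┃*
* 30 31           ┃se configuratio█┃ 
                  ┃= "/var/log"   ▼┃ 
                  ┃━━━━━━━━━━━━━━━━┛ 
                  ┃  ┃        #####  
                  ┃  ┃        #####  
                  ┃  ┗━━━━━━━━━━━━━━━
                  ┃                  
                  ┃                  
                  ┃                  
                  ┃                  
━━━━━━━━━━━━━━━━━━┛                  


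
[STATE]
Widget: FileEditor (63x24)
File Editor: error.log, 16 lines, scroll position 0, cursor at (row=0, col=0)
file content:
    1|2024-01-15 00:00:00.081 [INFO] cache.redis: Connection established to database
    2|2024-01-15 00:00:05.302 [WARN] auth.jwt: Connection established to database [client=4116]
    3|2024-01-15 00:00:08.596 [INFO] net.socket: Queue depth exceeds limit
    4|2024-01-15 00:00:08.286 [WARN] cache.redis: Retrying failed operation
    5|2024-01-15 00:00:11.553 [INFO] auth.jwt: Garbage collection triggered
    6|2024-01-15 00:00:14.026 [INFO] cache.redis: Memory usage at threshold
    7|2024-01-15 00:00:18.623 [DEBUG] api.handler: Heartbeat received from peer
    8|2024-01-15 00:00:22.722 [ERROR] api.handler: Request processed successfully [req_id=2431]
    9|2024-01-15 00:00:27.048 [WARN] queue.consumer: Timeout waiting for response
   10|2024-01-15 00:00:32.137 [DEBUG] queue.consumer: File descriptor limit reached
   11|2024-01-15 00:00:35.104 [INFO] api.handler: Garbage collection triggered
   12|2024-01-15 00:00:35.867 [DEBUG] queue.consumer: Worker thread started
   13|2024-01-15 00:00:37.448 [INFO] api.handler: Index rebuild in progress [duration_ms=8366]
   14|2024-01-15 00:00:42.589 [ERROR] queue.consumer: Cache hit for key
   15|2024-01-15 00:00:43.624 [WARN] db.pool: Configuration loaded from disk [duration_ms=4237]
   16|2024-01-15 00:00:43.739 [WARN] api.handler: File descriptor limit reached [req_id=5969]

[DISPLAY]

█024-01-15 00:00:00.081 [INFO] cache.redis: Connection establi▲
2024-01-15 00:00:05.302 [WARN] auth.jwt: Connection establishe█
2024-01-15 00:00:08.596 [INFO] net.socket: Queue depth exceeds░
2024-01-15 00:00:08.286 [WARN] cache.redis: Retrying failed op░
2024-01-15 00:00:11.553 [INFO] auth.jwt: Garbage collection tr░
2024-01-15 00:00:14.026 [INFO] cache.redis: Memory usage at th░
2024-01-15 00:00:18.623 [DEBUG] api.handler: Heartbeat receive░
2024-01-15 00:00:22.722 [ERROR] api.handler: Request processed░
2024-01-15 00:00:27.048 [WARN] queue.consumer: Timeout waiting░
2024-01-15 00:00:32.137 [DEBUG] queue.consumer: File descripto░
2024-01-15 00:00:35.104 [INFO] api.handler: Garbage collection░
2024-01-15 00:00:35.867 [DEBUG] queue.consumer: Worker thread ░
2024-01-15 00:00:37.448 [INFO] api.handler: Index rebuild in p░
2024-01-15 00:00:42.589 [ERROR] queue.consumer: Cache hit for ░
2024-01-15 00:00:43.624 [WARN] db.pool: Configuration loaded f░
2024-01-15 00:00:43.739 [WARN] api.handler: File descriptor li░
                                                              ░
                                                              ░
                                                              ░
                                                              ░
                                                              ░
                                                              ░
                                                              ░
                                                              ▼


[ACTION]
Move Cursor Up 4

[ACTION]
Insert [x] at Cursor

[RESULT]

x█024-01-15 00:00:00.081 [INFO] cache.redis: Connection establ▲
2024-01-15 00:00:05.302 [WARN] auth.jwt: Connection establishe█
2024-01-15 00:00:08.596 [INFO] net.socket: Queue depth exceeds░
2024-01-15 00:00:08.286 [WARN] cache.redis: Retrying failed op░
2024-01-15 00:00:11.553 [INFO] auth.jwt: Garbage collection tr░
2024-01-15 00:00:14.026 [INFO] cache.redis: Memory usage at th░
2024-01-15 00:00:18.623 [DEBUG] api.handler: Heartbeat receive░
2024-01-15 00:00:22.722 [ERROR] api.handler: Request processed░
2024-01-15 00:00:27.048 [WARN] queue.consumer: Timeout waiting░
2024-01-15 00:00:32.137 [DEBUG] queue.consumer: File descripto░
2024-01-15 00:00:35.104 [INFO] api.handler: Garbage collection░
2024-01-15 00:00:35.867 [DEBUG] queue.consumer: Worker thread ░
2024-01-15 00:00:37.448 [INFO] api.handler: Index rebuild in p░
2024-01-15 00:00:42.589 [ERROR] queue.consumer: Cache hit for ░
2024-01-15 00:00:43.624 [WARN] db.pool: Configuration loaded f░
2024-01-15 00:00:43.739 [WARN] api.handler: File descriptor li░
                                                              ░
                                                              ░
                                                              ░
                                                              ░
                                                              ░
                                                              ░
                                                              ░
                                                              ▼


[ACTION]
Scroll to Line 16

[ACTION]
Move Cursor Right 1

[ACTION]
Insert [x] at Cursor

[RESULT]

x2x█24-01-15 00:00:00.081 [INFO] cache.redis: Connection estab▲
2024-01-15 00:00:05.302 [WARN] auth.jwt: Connection establishe█
2024-01-15 00:00:08.596 [INFO] net.socket: Queue depth exceeds░
2024-01-15 00:00:08.286 [WARN] cache.redis: Retrying failed op░
2024-01-15 00:00:11.553 [INFO] auth.jwt: Garbage collection tr░
2024-01-15 00:00:14.026 [INFO] cache.redis: Memory usage at th░
2024-01-15 00:00:18.623 [DEBUG] api.handler: Heartbeat receive░
2024-01-15 00:00:22.722 [ERROR] api.handler: Request processed░
2024-01-15 00:00:27.048 [WARN] queue.consumer: Timeout waiting░
2024-01-15 00:00:32.137 [DEBUG] queue.consumer: File descripto░
2024-01-15 00:00:35.104 [INFO] api.handler: Garbage collection░
2024-01-15 00:00:35.867 [DEBUG] queue.consumer: Worker thread ░
2024-01-15 00:00:37.448 [INFO] api.handler: Index rebuild in p░
2024-01-15 00:00:42.589 [ERROR] queue.consumer: Cache hit for ░
2024-01-15 00:00:43.624 [WARN] db.pool: Configuration loaded f░
2024-01-15 00:00:43.739 [WARN] api.handler: File descriptor li░
                                                              ░
                                                              ░
                                                              ░
                                                              ░
                                                              ░
                                                              ░
                                                              ░
                                                              ▼


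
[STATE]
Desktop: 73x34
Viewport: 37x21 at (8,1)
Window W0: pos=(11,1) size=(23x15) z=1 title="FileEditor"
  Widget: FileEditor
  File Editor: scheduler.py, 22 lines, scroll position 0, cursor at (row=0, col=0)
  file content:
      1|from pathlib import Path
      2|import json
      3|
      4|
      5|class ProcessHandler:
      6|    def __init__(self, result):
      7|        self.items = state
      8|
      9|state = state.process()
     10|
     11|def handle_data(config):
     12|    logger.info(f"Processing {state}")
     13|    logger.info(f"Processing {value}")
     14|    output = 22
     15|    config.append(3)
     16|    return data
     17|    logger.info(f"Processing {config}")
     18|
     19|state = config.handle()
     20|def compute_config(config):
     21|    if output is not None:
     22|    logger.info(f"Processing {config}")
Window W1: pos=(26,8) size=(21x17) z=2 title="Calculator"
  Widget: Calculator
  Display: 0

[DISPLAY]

   ┏━━━━━━━━━━━━━━━━━━━━━┓           
   ┃ FileEditor          ┃           
   ┠─────────────────────┨           
   ┃█rom pathlib import ▲┃           
   ┃import json         █┃           
   ┃                    ░┃           
   ┃                    ░┃           
   ┃class ProcessH┏━━━━━━━━━━━━━━━━━━
   ┃    def __init┃ Calculator       
   ┃        self.i┠──────────────────
   ┃              ┃                  
   ┃state = state.┃┌───┬───┬───┬───┐ 
   ┃              ┃│ 7 │ 8 │ 9 │ ÷ │ 
   ┃def handle_dat┃├───┼───┼───┼───┤ 
   ┗━━━━━━━━━━━━━━┃│ 4 │ 5 │ 6 │ × │ 
                  ┃├───┼───┼───┼───┤ 
                  ┃│ 1 │ 2 │ 3 │ - │ 
                  ┃├───┼───┼───┼───┤ 
                  ┃│ 0 │ . │ = │ + │ 
                  ┃├───┼───┼───┼───┤ 
                  ┃│ C │ MC│ MR│ M+│ 


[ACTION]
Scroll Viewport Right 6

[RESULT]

━━━━━━━━━━━━━━━━━━━┓                 
ileEditor          ┃                 
───────────────────┨                 
om pathlib import ▲┃                 
port json         █┃                 
                  ░┃                 
                  ░┃                 
ass ProcessH┏━━━━━━━━━━━━━━━━━━━┓    
  def __init┃ Calculator        ┃    
      self.i┠───────────────────┨    
            ┃                  0┃    
ate = state.┃┌───┬───┬───┬───┐  ┃    
            ┃│ 7 │ 8 │ 9 │ ÷ │  ┃    
f handle_dat┃├───┼───┼───┼───┤  ┃    
━━━━━━━━━━━━┃│ 4 │ 5 │ 6 │ × │  ┃    
            ┃├───┼───┼───┼───┤  ┃    
            ┃│ 1 │ 2 │ 3 │ - │  ┃    
            ┃├───┼───┼───┼───┤  ┃    
            ┃│ 0 │ . │ = │ + │  ┃    
            ┃├───┼───┼───┼───┤  ┃    
            ┃│ C │ MC│ MR│ M+│  ┃    


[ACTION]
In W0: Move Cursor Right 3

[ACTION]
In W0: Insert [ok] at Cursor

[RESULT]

━━━━━━━━━━━━━━━━━━━┓                 
ileEditor          ┃                 
───────────────────┨                 
ook█ pathlib impor▲┃                 
port json         █┃                 
                  ░┃                 
                  ░┃                 
ass ProcessH┏━━━━━━━━━━━━━━━━━━━┓    
  def __init┃ Calculator        ┃    
      self.i┠───────────────────┨    
            ┃                  0┃    
ate = state.┃┌───┬───┬───┬───┐  ┃    
            ┃│ 7 │ 8 │ 9 │ ÷ │  ┃    
f handle_dat┃├───┼───┼───┼───┤  ┃    
━━━━━━━━━━━━┃│ 4 │ 5 │ 6 │ × │  ┃    
            ┃├───┼───┼───┼───┤  ┃    
            ┃│ 1 │ 2 │ 3 │ - │  ┃    
            ┃├───┼───┼───┼───┤  ┃    
            ┃│ 0 │ . │ = │ + │  ┃    
            ┃├───┼───┼───┼───┤  ┃    
            ┃│ C │ MC│ MR│ M+│  ┃    


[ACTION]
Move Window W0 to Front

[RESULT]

━━━━━━━━━━━━━━━━━━━┓                 
ileEditor          ┃                 
───────────────────┨                 
ook█ pathlib impor▲┃                 
port json         █┃                 
                  ░┃                 
                  ░┃                 
ass ProcessHandler░┃━━━━━━━━━━━━┓    
  def __init__(sel░┃ator        ┃    
      self.items =░┃────────────┨    
                  ░┃           0┃    
ate = state.proces░┃─┬───┬───┐  ┃    
                  ░┃ │ 9 │ ÷ │  ┃    
f handle_data(conf▼┃─┼───┼───┤  ┃    
━━━━━━━━━━━━━━━━━━━┛ │ 6 │ × │  ┃    
            ┃├───┼───┼───┼───┤  ┃    
            ┃│ 1 │ 2 │ 3 │ - │  ┃    
            ┃├───┼───┼───┼───┤  ┃    
            ┃│ 0 │ . │ = │ + │  ┃    
            ┃├───┼───┼───┼───┤  ┃    
            ┃│ C │ MC│ MR│ M+│  ┃    


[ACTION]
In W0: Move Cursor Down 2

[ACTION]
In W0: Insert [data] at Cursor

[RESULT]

━━━━━━━━━━━━━━━━━━━┓                 
ileEditor          ┃                 
───────────────────┨                 
ookm pathlib impor▲┃                 
port json         █┃                 
ta█               ░┃                 
                  ░┃                 
ass ProcessHandler░┃━━━━━━━━━━━━┓    
  def __init__(sel░┃ator        ┃    
      self.items =░┃────────────┨    
                  ░┃           0┃    
ate = state.proces░┃─┬───┬───┐  ┃    
                  ░┃ │ 9 │ ÷ │  ┃    
f handle_data(conf▼┃─┼───┼───┤  ┃    
━━━━━━━━━━━━━━━━━━━┛ │ 6 │ × │  ┃    
            ┃├───┼───┼───┼───┤  ┃    
            ┃│ 1 │ 2 │ 3 │ - │  ┃    
            ┃├───┼───┼───┼───┤  ┃    
            ┃│ 0 │ . │ = │ + │  ┃    
            ┃├───┼───┼───┼───┤  ┃    
            ┃│ C │ MC│ MR│ M+│  ┃    


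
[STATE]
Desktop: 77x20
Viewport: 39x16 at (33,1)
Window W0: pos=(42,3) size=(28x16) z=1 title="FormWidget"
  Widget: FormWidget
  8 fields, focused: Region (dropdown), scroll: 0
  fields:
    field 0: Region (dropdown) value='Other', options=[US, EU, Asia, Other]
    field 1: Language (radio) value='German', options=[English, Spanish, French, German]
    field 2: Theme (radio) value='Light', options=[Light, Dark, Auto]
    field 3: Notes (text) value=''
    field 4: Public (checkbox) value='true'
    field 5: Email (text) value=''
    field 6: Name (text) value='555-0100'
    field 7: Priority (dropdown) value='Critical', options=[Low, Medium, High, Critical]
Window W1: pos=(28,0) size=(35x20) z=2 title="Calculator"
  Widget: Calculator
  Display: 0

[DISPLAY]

culator                      ┃         
─────────────────────────────┨         
                            0┃━━━━━━┓  
┬───┬───┬───┐                ┃      ┃  
│ 8 │ 9 │ ÷ │                ┃──────┨  
┼───┼───┼───┤                ┃    ▼]┃  
│ 5 │ 6 │ × │                ┃glish ┃  
┼───┼───┼───┤                ┃ght  (┃  
│ 2 │ 3 │ - │                ┃     ]┃  
┼───┼───┼───┤                ┃      ┃  
│ . │ = │ + │                ┃     ]┃  
┼───┼───┼───┤                ┃100  ]┃  
│ MC│ MR│ M+│                ┃cal ▼]┃  
┴───┴───┴───┘                ┃      ┃  
                             ┃      ┃  
                             ┃      ┃  


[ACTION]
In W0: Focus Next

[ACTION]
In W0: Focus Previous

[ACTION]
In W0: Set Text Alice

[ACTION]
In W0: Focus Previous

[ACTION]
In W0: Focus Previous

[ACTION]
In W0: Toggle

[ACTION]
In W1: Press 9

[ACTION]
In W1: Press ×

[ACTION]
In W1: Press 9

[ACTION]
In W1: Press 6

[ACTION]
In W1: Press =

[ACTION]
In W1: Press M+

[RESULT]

culator                      ┃         
─────────────────────────────┨         
                          864┃━━━━━━┓  
┬───┬───┬───┐                ┃      ┃  
│ 8 │ 9 │ ÷ │                ┃──────┨  
┼───┼───┼───┤                ┃    ▼]┃  
│ 5 │ 6 │ × │                ┃glish ┃  
┼───┼───┼───┤                ┃ght  (┃  
│ 2 │ 3 │ - │                ┃     ]┃  
┼───┼───┼───┤                ┃      ┃  
│ . │ = │ + │                ┃     ]┃  
┼───┼───┼───┤                ┃100  ]┃  
│ MC│ MR│ M+│                ┃cal ▼]┃  
┴───┴───┴───┘                ┃      ┃  
                             ┃      ┃  
                             ┃      ┃  
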